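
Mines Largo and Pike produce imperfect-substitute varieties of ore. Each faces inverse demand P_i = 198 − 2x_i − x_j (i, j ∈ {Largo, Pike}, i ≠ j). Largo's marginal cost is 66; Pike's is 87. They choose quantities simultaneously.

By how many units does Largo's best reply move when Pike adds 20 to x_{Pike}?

-5

Mine Largo's profit: π = x_{Largo}(198 − 2x_{Largo} − x_{Pike}) − 66x_{Largo}.
∂π/∂x_{Largo} = 132 − 4x_{Largo} − x_{Pike} = 0 ⇒ x_{Largo} = 33 − 0.25x_{Pike}.
The reaction-function slope is −0.25, so a 20-unit rise in x_{Pike} moves x_{Largo} by −0.25 × 20 = −5. Largo's best response falls — the actions are strategic substitutes.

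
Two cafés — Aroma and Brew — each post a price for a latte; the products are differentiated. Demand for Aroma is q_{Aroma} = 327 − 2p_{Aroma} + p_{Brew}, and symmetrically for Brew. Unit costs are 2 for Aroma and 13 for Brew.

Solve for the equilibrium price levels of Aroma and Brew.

111.8, 116.2

Aroma's profit: π = (p_{Aroma} − 2)(327 − 2p_{Aroma} + p_{Brew}).
∂π/∂p_{Aroma} = 331 − 4p_{Aroma} + p_{Brew} = 0 ⇒ p_{Aroma} = 82.75 + 0.25p_{Brew}.
Similarly p_{Brew} = 88.25 + 0.25p_{Aroma}.
Solving the two reaction functions simultaneously: (1 − (0.25)(0.25))p_{Aroma} = 82.75 + 0.25·88.25, so 0.9375p_{Aroma} = 104.8125 and p_{Aroma} = 111.8.
Then p_{Brew} = 88.25 + 0.25·111.8 = 116.2.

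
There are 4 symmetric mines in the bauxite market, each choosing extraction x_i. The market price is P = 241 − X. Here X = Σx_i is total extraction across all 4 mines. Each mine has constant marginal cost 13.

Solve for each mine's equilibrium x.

A representative mine's profit is π_i = x_i(241 − X) − 13x_i, with X = x_i + Σ_{j≠i} x_j.
First-order condition: 228 − 2x_i − Σ_{j≠i} x_j = 0.
Imposing symmetry (x_j = x for all j) turns Σ_{j≠i} x_j into 3x, so 228 = 5x and x = 45.6.

45.6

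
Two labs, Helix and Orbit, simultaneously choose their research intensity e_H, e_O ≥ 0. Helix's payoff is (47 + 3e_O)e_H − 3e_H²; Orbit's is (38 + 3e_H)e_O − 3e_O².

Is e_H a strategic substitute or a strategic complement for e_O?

strategic complements

Expanding Helix's payoff: 47e_H + 3e_Oe_H − 3e_H².
∂π/∂e_H = 47 + 3e_O − 6e_H = 0, so e_H = 47/6 + 0.5e_O.
The best-response slope de_H/de_O = 0.5 > 0: the reaction function is upward-sloping, so the choices are strategic complements.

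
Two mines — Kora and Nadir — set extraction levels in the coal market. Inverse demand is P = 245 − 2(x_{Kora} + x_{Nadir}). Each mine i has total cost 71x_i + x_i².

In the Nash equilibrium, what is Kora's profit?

1419.1875

Mine Kora's profit: π = x_{Kora}(245 − 2(x_{Kora} + x_{Nadir})) − 71x_{Kora} − x_{Kora}².
∂π/∂x_{Kora} = 174 − 6x_{Kora} − 2x_{Nadir} = 0, so x_{Kora} = 29 − (1/3)x_{Nadir}.
Setting x_{Kora} = x_{Nadir} in the reaction function: x_{Kora} = 29 − (1/3)x_{Kora}, so x_{Kora} = 29 / (4/3) = 21.75.
Price P = 245 − 2·43.5 = 158.
Kora's profit: (158 − 71)·21.75 − (21.75)² = 1419.1875.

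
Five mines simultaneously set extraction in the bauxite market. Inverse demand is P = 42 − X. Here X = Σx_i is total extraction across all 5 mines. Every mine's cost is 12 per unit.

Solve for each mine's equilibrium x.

A representative mine's profit is π_i = x_i(42 − X) − 12x_i, with X = x_i + Σ_{j≠i} x_j.
First-order condition: 30 − 2x_i − Σ_{j≠i} x_j = 0.
Imposing symmetry (x_j = x for all j) turns Σ_{j≠i} x_j into 4x, so 30 = 6x and x = 5.

5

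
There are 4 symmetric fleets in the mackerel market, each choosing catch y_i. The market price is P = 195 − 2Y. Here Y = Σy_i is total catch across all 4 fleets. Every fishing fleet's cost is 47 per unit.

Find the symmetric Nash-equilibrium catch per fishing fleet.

14.8

A representative fishing fleet's profit is π_i = y_i(195 − 2Y) − 47y_i, with Y = y_i + Σ_{j≠i} y_j.
First-order condition: 148 − 4y_i − 2Σ_{j≠i} y_j = 0.
With identical fishing fleets, set every y_j = y: then 148 − 4y − 6y = 0, i.e. y = 148/10 = 14.8.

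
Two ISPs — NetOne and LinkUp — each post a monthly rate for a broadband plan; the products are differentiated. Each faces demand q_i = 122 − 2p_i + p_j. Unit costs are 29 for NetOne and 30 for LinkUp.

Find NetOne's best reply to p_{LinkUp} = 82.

65.5

NetOne's profit: π = (p_{NetOne} − 29)(122 − 2p_{NetOne} + p_{LinkUp}).
∂π/∂p_{NetOne} = 180 − 4p_{NetOne} + p_{LinkUp} = 0 ⇒ p_{NetOne} = 45 + 0.25p_{LinkUp}.
At p_{LinkUp} = 82: p_{NetOne} = 45 + 0.25·82 = 65.5.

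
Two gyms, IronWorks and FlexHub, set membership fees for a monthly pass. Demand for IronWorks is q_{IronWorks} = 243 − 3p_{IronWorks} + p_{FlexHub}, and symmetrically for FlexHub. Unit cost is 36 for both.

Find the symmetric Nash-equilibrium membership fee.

70.2

IronWorks's profit: π = (p_{IronWorks} − 36)(243 − 3p_{IronWorks} + p_{FlexHub}).
∂π/∂p_{IronWorks} = 351 − 6p_{IronWorks} + p_{FlexHub} = 0 ⇒ p_{IronWorks} = 58.5 + (1/6)p_{FlexHub}.
Setting p_{IronWorks} = p_{FlexHub} in the reaction function: p_{IronWorks} = 58.5 + (1/6)p_{IronWorks}, so p_{IronWorks} = 58.5 / (5/6) = 70.2.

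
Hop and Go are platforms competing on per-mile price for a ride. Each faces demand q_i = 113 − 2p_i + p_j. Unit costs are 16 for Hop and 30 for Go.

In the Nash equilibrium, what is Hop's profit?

Hop's profit: π = (p_{Hop} − 16)(113 − 2p_{Hop} + p_{Go}).
∂π/∂p_{Hop} = 145 − 4p_{Hop} + p_{Go} = 0 ⇒ p_{Hop} = 36.25 + 0.25p_{Go}.
Similarly p_{Go} = 43.25 + 0.25p_{Hop}.
Solving the two reaction functions simultaneously: (1 − (0.25)(0.25))p_{Hop} = 36.25 + 0.25·43.25, so 0.9375p_{Hop} = 47.0625 and p_{Hop} = 50.2.
Then p_{Go} = 43.25 + 0.25·50.2 = 55.8.
q_{Hop} = 113 − 2·50.2 + 55.8 = 68.4.
Profit = (50.2 − 16)·68.4 = 2339.28.

2339.28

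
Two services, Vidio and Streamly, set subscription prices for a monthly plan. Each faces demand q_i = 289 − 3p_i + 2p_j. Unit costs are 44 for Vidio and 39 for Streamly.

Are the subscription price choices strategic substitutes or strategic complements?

strategic complements

Vidio's profit: π = (p_{Vidio} − 44)(289 − 3p_{Vidio} + 2p_{Streamly}).
∂π/∂p_{Vidio} = 421 − 6p_{Vidio} + 2p_{Streamly} = 0 ⇒ p_{Vidio} = 421/6 + (1/3)p_{Streamly}.
The best-response slope dp_{Vidio}/dp_{Streamly} = 1/3 > 0: the reaction function is upward-sloping, so the choices are strategic complements.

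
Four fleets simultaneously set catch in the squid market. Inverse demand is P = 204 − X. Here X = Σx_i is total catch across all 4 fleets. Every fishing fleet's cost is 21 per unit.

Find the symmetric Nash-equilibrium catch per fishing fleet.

A representative fishing fleet's profit is π_i = x_i(204 − X) − 21x_i, with X = x_i + Σ_{j≠i} x_j.
First-order condition: 183 − 2x_i − Σ_{j≠i} x_j = 0.
Imposing symmetry (x_j = x for all j) turns Σ_{j≠i} x_j into 3x, so 183 = 5x and x = 36.6.

36.6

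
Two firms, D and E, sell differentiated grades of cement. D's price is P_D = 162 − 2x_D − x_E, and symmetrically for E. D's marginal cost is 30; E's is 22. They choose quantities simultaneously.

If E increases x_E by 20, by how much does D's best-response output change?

Firm D's profit: π = x_D(162 − 2x_D − x_E) − 30x_D.
∂π/∂x_D = 132 − 4x_D − x_E = 0 ⇒ x_D = 33 − 0.25x_E.
The reaction-function slope is −0.25, so a 20-unit rise in x_E moves x_D by −0.25 × 20 = −5. D's best response falls — the actions are strategic substitutes.

-5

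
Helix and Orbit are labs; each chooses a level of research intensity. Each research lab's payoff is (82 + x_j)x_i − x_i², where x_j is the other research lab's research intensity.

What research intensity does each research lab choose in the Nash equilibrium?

Helix's payoff is (82 + x_O)x_H − x_H².
∂π/∂x_H = 82 + x_O − 2x_H = 0, so x_H = 41 + 0.5x_O.
By symmetry x_O = x_H; substituting into the reaction function, 0.5x_H = 41 and x_H = 82.

82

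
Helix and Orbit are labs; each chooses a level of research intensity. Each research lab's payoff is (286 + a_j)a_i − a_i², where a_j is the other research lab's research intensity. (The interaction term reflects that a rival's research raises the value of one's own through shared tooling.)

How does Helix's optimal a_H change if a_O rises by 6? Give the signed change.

3

Helix's payoff is (286 + a_O)a_H − a_H².
∂π/∂a_H = 286 + a_O − 2a_H = 0, so a_H = 143 + 0.5a_O.
The reaction-function slope is 0.5, so a 6-unit rise in a_O moves a_H by 0.5 × 6 = 3. Helix's best response rises — the actions are strategic complements.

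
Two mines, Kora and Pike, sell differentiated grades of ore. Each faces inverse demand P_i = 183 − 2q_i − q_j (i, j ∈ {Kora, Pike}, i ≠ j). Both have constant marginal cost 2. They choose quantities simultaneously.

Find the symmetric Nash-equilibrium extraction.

Mine Kora's profit: π = q_{Kora}(183 − 2q_{Kora} − q_{Pike}) − 2q_{Kora}.
∂π/∂q_{Kora} = 181 − 4q_{Kora} − q_{Pike} = 0 ⇒ q_{Kora} = 45.25 − 0.25q_{Pike}.
Setting q_{Kora} = q_{Pike} in the reaction function: q_{Kora} = 45.25 − 0.25q_{Kora}, so q_{Kora} = 45.25 / 1.25 = 36.2.

36.2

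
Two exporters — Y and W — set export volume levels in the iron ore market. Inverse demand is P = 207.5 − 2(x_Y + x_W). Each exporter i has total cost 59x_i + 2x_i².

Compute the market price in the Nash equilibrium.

148.1

Exporter Y's profit: π = x_Y(207.5 − 2(x_Y + x_W)) − 59x_Y − 2x_Y².
∂π/∂x_Y = 148.5 − 8x_Y − 2x_W = 0, so x_Y = 18.5625 − 0.25x_W.
By symmetry x_W = x_Y; substituting into the reaction function, 1.25x_Y = 18.5625 and x_Y = 14.85.
Equilibrium price: P = 207.5 − 2·29.7 = 148.1.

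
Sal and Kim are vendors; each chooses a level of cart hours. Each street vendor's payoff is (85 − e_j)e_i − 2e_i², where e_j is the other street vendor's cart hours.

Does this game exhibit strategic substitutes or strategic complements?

strategic substitutes

Sal's payoff is (85 − e_K)e_S − 2e_S².
∂π/∂e_S = 85 − e_K − 4e_S = 0, so e_S = 21.25 − 0.25e_K.
The best-response slope de_S/de_K = −0.25 < 0: the reaction function is downward-sloping, so the choices are strategic substitutes.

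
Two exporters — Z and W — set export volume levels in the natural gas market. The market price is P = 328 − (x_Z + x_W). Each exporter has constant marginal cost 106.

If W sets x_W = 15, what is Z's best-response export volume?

103.5

Exporter Z's profit: π = x_Z(328 − (x_Z + x_W)) − 106x_Z.
∂π/∂x_Z = 222 − 2x_Z − x_W = 0, so x_Z = 111 − 0.5x_W.
At x_W = 15: x_Z = 111 − 0.5·15 = 103.5.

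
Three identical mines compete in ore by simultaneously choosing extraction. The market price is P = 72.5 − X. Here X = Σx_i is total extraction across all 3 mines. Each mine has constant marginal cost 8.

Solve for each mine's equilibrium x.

A representative mine's profit is π_i = x_i(72.5 − X) − 8x_i, with X = x_i + Σ_{j≠i} x_j.
First-order condition: 64.5 − 2x_i − Σ_{j≠i} x_j = 0.
Imposing symmetry (x_j = x for all j) turns Σ_{j≠i} x_j into 2x, so 64.5 = 4x and x = 16.125.

16.125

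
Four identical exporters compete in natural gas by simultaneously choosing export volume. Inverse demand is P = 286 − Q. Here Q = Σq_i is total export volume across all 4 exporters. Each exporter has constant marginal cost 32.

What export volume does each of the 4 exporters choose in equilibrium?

50.8

A representative exporter's profit is π_i = q_i(286 − Q) − 32q_i, with Q = q_i + Σ_{j≠i} q_j.
First-order condition: 254 − 2q_i − Σ_{j≠i} q_j = 0.
In a symmetric equilibrium every exporter chooses the same q, so Σ_{j≠i} q_j = 3q. The condition becomes 254 − 5q = 0, giving q = 254/5 = 50.8.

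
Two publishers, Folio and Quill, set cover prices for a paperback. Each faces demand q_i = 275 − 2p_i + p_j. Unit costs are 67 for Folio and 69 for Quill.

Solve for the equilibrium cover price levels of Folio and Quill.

136.6, 137.4

Folio's profit: π = (p_{Folio} − 67)(275 − 2p_{Folio} + p_{Quill}).
∂π/∂p_{Folio} = 409 − 4p_{Folio} + p_{Quill} = 0 ⇒ p_{Folio} = 102.25 + 0.25p_{Quill}.
Similarly p_{Quill} = 103.25 + 0.25p_{Folio}.
Solving the two reaction functions simultaneously: (1 − (0.25)(0.25))p_{Folio} = 102.25 + 0.25·103.25, so 0.9375p_{Folio} = 128.0625 and p_{Folio} = 136.6.
Then p_{Quill} = 103.25 + 0.25·136.6 = 137.4.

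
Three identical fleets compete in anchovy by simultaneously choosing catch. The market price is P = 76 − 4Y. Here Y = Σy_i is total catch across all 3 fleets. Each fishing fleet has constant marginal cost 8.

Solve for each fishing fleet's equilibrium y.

A representative fishing fleet's profit is π_i = y_i(76 − 4Y) − 8y_i, with Y = y_i + Σ_{j≠i} y_j.
First-order condition: 68 − 8y_i − 4Σ_{j≠i} y_j = 0.
Imposing symmetry (y_j = y for all j) turns Σ_{j≠i} y_j into 2y, so 68 = 16y and y = 4.25.

4.25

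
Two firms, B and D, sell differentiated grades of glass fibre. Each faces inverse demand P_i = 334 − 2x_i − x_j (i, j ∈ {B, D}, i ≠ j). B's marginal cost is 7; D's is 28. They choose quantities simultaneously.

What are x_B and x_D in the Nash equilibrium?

Firm B's profit: π = x_B(334 − 2x_B − x_D) − 7x_B.
∂π/∂x_B = 327 − 4x_B − x_D = 0 ⇒ x_B = 81.75 − 0.25x_D.
Similarly x_D = 76.5 − 0.25x_B.
Substituting the second reaction function into the first: x_B = 81.75 − 0.25(76.5 − 0.25x_B), which gives 0.9375x_B = 62.625 ⇒ x_B = 66.8.
Then x_D = 76.5 − 0.25·66.8 = 59.8.

66.8, 59.8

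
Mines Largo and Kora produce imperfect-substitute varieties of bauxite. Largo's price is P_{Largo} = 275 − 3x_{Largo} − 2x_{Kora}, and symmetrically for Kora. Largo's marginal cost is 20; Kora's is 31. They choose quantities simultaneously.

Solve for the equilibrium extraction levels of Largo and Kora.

Mine Largo's profit: π = x_{Largo}(275 − 3x_{Largo} − 2x_{Kora}) − 20x_{Largo}.
∂π/∂x_{Largo} = 255 − 6x_{Largo} − 2x_{Kora} = 0 ⇒ x_{Largo} = 42.5 − (1/3)x_{Kora}.
Similarly x_{Kora} = 122/3 − (1/3)x_{Largo}.
Solving the two reaction functions simultaneously: (1 − (−1/3)(−1/3))x_{Largo} = 42.5 − (1/3)·(122/3), so (8/9)x_{Largo} = 521/18 and x_{Largo} = 32.5625.
Then x_{Kora} = 122/3 − (1/3)·32.5625 = 29.8125.

32.5625, 29.8125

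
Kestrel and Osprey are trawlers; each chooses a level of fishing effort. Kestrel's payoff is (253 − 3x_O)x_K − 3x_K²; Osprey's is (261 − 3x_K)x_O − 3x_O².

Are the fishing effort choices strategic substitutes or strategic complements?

strategic substitutes

Expanding Kestrel's payoff: 253x_K − 3x_Ox_K − 3x_K².
∂π/∂x_K = 253 − 3x_O − 6x_K = 0, so x_K = 253/6 − 0.5x_O.
The best-response slope dx_K/dx_O = −0.5 < 0: the reaction function is downward-sloping, so the choices are strategic substitutes.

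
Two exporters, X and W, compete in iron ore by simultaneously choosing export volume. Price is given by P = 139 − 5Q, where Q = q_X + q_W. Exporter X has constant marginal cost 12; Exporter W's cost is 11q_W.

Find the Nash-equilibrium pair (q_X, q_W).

Exporter X's profit: π = q_X(139 − 5(q_X + q_W)) − 12q_X.
∂π/∂q_X = 127 − 10q_X − 5q_W = 0, so q_X = 12.7 − 0.5q_W.
By the same steps for W: q_W = 12.8 − 0.5q_X.
Substituting the second reaction function into the first: q_X = 12.7 − 0.5(12.8 − 0.5q_X), which gives 0.75q_X = 6.3 ⇒ q_X = 8.4.
Then q_W = 12.8 − 0.5·8.4 = 8.6.

8.4, 8.6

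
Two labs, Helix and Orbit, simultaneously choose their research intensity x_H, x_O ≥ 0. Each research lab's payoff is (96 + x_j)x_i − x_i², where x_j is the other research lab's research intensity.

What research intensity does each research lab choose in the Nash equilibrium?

Helix's payoff is (96 + x_O)x_H − x_H².
∂π/∂x_H = 96 + x_O − 2x_H = 0, so x_H = 48 + 0.5x_O.
The game is symmetric, so in equilibrium x_O = x_H: the reaction function gives 0.5x_H = 48, hence x_H = 96.

96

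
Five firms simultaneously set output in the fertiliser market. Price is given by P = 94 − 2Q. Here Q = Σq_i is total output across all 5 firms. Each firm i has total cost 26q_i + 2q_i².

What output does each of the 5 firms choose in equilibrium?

4.25

A representative firm's profit is π_i = q_i(94 − 2Q) − 26q_i − 2q_i², with Q = q_i + Σ_{j≠i} q_j.
First-order condition: 68 − 8q_i − 2Σ_{j≠i} q_j = 0.
In a symmetric equilibrium every firm chooses the same q, so Σ_{j≠i} q_j = 4q. The condition becomes 68 − 16q = 0, giving q = 68/16 = 4.25.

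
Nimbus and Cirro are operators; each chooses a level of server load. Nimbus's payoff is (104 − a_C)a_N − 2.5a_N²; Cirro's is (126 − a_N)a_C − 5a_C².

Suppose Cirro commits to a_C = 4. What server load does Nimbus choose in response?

20

Expanding Nimbus's payoff: 104a_N − a_Ca_N − 2.5a_N².
∂π/∂a_N = 104 − a_C − 5a_N = 0, so a_N = 20.8 − 0.2a_C.
At a_C = 4: a_N = 20.8 − 0.2·4 = 20.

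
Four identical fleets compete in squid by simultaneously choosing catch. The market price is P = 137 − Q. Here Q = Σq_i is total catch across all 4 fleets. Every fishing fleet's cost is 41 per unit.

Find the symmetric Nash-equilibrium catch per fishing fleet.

19.2

A representative fishing fleet's profit is π_i = q_i(137 − Q) − 41q_i, with Q = q_i + Σ_{j≠i} q_j.
First-order condition: 96 − 2q_i − Σ_{j≠i} q_j = 0.
With identical fishing fleets, set every q_j = q: then 96 − 2q − 3q = 0, i.e. q = 96/5 = 19.2.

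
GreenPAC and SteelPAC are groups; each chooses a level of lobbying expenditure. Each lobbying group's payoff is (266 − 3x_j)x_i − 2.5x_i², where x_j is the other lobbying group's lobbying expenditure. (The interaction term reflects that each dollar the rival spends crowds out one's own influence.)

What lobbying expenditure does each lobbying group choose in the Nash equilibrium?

33.25

GreenPAC's payoff is (266 − 3x_S)x_G − 2.5x_G².
∂π/∂x_G = 266 − 3x_S − 5x_G = 0, so x_G = 53.2 − 0.6x_S.
By symmetry x_S = x_G; substituting into the reaction function, 1.6x_G = 53.2 and x_G = 33.25.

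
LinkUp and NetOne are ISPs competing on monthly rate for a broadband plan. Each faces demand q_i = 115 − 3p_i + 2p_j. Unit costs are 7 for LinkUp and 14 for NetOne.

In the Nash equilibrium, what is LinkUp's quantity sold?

84.9375

LinkUp's profit: π = (p_{LinkUp} − 7)(115 − 3p_{LinkUp} + 2p_{NetOne}).
∂π/∂p_{LinkUp} = 136 − 6p_{LinkUp} + 2p_{NetOne} = 0 ⇒ p_{LinkUp} = 68/3 + (1/3)p_{NetOne}.
Similarly p_{NetOne} = 157/6 + (1/3)p_{LinkUp}.
Solving the two reaction functions simultaneously: (1 − (1/3)(1/3))p_{LinkUp} = 68/3 + (1/3)·(157/6), so (8/9)p_{LinkUp} = 565/18 and p_{LinkUp} = 35.3125.
Then p_{NetOne} = 157/6 + (1/3)·35.3125 = 37.9375.
q_{LinkUp} = 115 − 3·35.3125 + 2·37.9375 = 84.9375.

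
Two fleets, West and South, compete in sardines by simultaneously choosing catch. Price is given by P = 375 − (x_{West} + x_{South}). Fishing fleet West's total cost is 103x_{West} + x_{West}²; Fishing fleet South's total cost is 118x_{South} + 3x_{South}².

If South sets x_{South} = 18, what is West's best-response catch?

63.5

Fishing fleet West's profit: π = x_{West}(375 − (x_{West} + x_{South})) − 103x_{West} − x_{West}².
∂π/∂x_{West} = 272 − 4x_{West} − x_{South} = 0, so x_{West} = 68 − 0.25x_{South}.
At x_{South} = 18: x_{West} = 68 − 0.25·18 = 63.5.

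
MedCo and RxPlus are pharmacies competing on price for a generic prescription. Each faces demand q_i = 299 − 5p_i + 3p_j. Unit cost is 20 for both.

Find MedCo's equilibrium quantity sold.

185

MedCo's profit: π = (p_{MedCo} − 20)(299 − 5p_{MedCo} + 3p_{RxPlus}).
∂π/∂p_{MedCo} = 399 − 10p_{MedCo} + 3p_{RxPlus} = 0 ⇒ p_{MedCo} = 39.9 + 0.3p_{RxPlus}.
Setting p_{MedCo} = p_{RxPlus} in the reaction function: p_{MedCo} = 39.9 + 0.3p_{MedCo}, so p_{MedCo} = 39.9 / 0.7 = 57.
q_{MedCo} = 299 − 5·57 + 3·57 = 185.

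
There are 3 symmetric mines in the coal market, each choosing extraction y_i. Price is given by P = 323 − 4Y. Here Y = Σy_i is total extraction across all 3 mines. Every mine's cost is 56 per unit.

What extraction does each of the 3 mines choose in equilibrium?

A representative mine's profit is π_i = y_i(323 − 4Y) − 56y_i, with Y = y_i + Σ_{j≠i} y_j.
First-order condition: 267 − 8y_i − 4Σ_{j≠i} y_j = 0.
Imposing symmetry (y_j = y for all j) turns Σ_{j≠i} y_j into 2y, so 267 = 16y and y = 16.6875.

16.6875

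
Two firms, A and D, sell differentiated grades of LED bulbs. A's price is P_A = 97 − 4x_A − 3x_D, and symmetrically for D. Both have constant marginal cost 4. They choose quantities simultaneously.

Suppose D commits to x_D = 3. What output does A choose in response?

10.5

Firm A's profit: π = x_A(97 − 4x_A − 3x_D) − 4x_A.
∂π/∂x_A = 93 − 8x_A − 3x_D = 0 ⇒ x_A = 11.625 − 0.375x_D.
At x_D = 3: x_A = 11.625 − 0.375·3 = 10.5.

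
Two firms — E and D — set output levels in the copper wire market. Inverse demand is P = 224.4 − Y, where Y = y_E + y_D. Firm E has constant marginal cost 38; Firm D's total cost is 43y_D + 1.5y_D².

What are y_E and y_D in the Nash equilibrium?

Firm E's profit: π = y_E(224.4 − (y_E + y_D)) − 38y_E.
∂π/∂y_E = 186.4 − 2y_E − y_D = 0, so y_E = 93.2 − 0.5y_D.
For D: ∂π/∂y_D = 181.4 − 5y_D − y_E = 0 ⇒ y_D = 36.28 − 0.2y_E.
Substituting the second reaction function into the first: y_E = 93.2 − 0.5(36.28 − 0.2y_E), which gives 0.9y_E = 75.06 ⇒ y_E = 83.4.
Then y_D = 36.28 − 0.2·83.4 = 19.6.

83.4, 19.6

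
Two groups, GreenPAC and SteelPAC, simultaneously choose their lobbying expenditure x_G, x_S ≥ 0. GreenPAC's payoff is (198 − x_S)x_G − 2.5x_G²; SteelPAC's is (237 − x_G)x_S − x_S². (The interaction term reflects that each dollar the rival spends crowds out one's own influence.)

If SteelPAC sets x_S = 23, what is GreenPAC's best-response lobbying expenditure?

35

Expanding GreenPAC's payoff: 198x_G − x_Sx_G − 2.5x_G².
∂π/∂x_G = 198 − x_S − 5x_G = 0, so x_G = 39.6 − 0.2x_S.
At x_S = 23: x_G = 39.6 − 0.2·23 = 35.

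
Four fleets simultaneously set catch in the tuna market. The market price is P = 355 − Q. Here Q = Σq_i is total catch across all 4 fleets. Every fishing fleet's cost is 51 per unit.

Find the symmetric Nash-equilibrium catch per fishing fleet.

A representative fishing fleet's profit is π_i = q_i(355 − Q) − 51q_i, with Q = q_i + Σ_{j≠i} q_j.
First-order condition: 304 − 2q_i − Σ_{j≠i} q_j = 0.
With identical fishing fleets, set every q_j = q: then 304 − 2q − 3q = 0, i.e. q = 304/5 = 60.8.

60.8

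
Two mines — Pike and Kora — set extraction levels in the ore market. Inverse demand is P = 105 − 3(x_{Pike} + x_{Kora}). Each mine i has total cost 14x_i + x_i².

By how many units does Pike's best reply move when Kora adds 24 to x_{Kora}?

-9

Mine Pike's profit: π = x_{Pike}(105 − 3(x_{Pike} + x_{Kora})) − 14x_{Pike} − x_{Pike}².
∂π/∂x_{Pike} = 91 − 8x_{Pike} − 3x_{Kora} = 0, so x_{Pike} = 11.375 − 0.375x_{Kora}.
The reaction-function slope is −0.375, so a 24-unit rise in x_{Kora} moves x_{Pike} by −0.375 × 24 = −9. Pike's best response falls — the actions are strategic substitutes.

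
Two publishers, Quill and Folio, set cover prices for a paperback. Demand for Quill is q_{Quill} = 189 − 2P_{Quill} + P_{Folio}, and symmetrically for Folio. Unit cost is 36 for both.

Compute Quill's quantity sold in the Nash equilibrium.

Quill's profit: π = (P_{Quill} − 36)(189 − 2P_{Quill} + P_{Folio}).
∂π/∂P_{Quill} = 261 − 4P_{Quill} + P_{Folio} = 0 ⇒ P_{Quill} = 65.25 + 0.25P_{Folio}.
The game is symmetric, so in equilibrium P_{Folio} = P_{Quill}: the reaction function gives 0.75P_{Quill} = 65.25, hence P_{Quill} = 87.
q_{Quill} = 189 − 2·87 + 87 = 102.

102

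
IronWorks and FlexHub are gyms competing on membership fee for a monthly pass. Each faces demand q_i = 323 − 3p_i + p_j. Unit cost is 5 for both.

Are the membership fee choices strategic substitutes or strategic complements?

IronWorks's profit: π = (p_{IronWorks} − 5)(323 − 3p_{IronWorks} + p_{FlexHub}).
∂π/∂p_{IronWorks} = 338 − 6p_{IronWorks} + p_{FlexHub} = 0 ⇒ p_{IronWorks} = 169/3 + (1/6)p_{FlexHub}.
The best-response slope dp_{IronWorks}/dp_{FlexHub} = 1/6 > 0: the reaction function is upward-sloping, so the choices are strategic complements.

strategic complements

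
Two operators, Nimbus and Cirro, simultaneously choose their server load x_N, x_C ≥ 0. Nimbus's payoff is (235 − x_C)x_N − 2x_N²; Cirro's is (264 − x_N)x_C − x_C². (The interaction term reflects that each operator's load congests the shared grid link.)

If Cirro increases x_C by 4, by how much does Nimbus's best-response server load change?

Expanding Nimbus's payoff: 235x_N − x_Cx_N − 2x_N².
∂π/∂x_N = 235 − x_C − 4x_N = 0, so x_N = 58.75 − 0.25x_C.
The reaction-function slope is −0.25, so a 4-unit rise in x_C moves x_N by −0.25 × 4 = −1. Nimbus's best response falls — the actions are strategic substitutes.

-1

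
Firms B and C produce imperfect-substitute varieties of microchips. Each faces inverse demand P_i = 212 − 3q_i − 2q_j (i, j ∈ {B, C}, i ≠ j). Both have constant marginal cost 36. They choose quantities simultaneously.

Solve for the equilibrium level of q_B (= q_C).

Firm B's profit: π = q_B(212 − 3q_B − 2q_C) − 36q_B.
∂π/∂q_B = 176 − 6q_B − 2q_C = 0 ⇒ q_B = 88/3 − (1/3)q_C.
By symmetry q_C = q_B; substituting into the reaction function, (4/3)q_B = 88/3 and q_B = 22.

22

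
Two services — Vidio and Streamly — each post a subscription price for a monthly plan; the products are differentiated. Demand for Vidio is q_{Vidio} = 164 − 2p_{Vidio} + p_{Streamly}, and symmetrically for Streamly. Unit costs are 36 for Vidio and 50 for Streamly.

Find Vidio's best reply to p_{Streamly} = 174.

102.5

Vidio's profit: π = (p_{Vidio} − 36)(164 − 2p_{Vidio} + p_{Streamly}).
∂π/∂p_{Vidio} = 236 − 4p_{Vidio} + p_{Streamly} = 0 ⇒ p_{Vidio} = 59 + 0.25p_{Streamly}.
At p_{Streamly} = 174: p_{Vidio} = 59 + 0.25·174 = 102.5.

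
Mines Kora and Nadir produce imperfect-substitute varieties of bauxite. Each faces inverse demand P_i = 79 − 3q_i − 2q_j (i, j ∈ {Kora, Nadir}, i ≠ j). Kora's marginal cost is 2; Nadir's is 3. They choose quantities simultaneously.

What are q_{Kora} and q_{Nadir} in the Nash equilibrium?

9.6875, 9.4375

Mine Kora's profit: π = q_{Kora}(79 − 3q_{Kora} − 2q_{Nadir}) − 2q_{Kora}.
∂π/∂q_{Kora} = 77 − 6q_{Kora} − 2q_{Nadir} = 0 ⇒ q_{Kora} = 77/6 − (1/3)q_{Nadir}.
Similarly q_{Nadir} = 38/3 − (1/3)q_{Kora}.
Plugging q_{Nadir} into Kora's best response: q_{Kora} = 77/6 − (1/3)(38/3 − (1/3)q_{Kora}) ⇒ (8/9)q_{Kora} = 155/18, so q_{Kora} = 9.6875.
Then q_{Nadir} = 38/3 − (1/3)·9.6875 = 9.4375.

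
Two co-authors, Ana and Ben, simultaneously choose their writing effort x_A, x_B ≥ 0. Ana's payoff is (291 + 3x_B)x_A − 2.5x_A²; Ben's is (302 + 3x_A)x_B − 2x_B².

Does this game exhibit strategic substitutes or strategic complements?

Expanding Ana's payoff: 291x_A + 3x_Bx_A − 2.5x_A².
∂π/∂x_A = 291 + 3x_B − 5x_A = 0, so x_A = 58.2 + 0.6x_B.
The best-response slope dx_A/dx_B = 0.6 > 0: the reaction function is upward-sloping, so the choices are strategic complements.

strategic complements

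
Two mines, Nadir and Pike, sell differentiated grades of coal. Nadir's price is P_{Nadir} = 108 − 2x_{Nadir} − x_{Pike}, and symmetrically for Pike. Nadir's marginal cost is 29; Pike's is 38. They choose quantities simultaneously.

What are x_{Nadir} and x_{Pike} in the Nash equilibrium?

16.4, 13.4

Mine Nadir's profit: π = x_{Nadir}(108 − 2x_{Nadir} − x_{Pike}) − 29x_{Nadir}.
∂π/∂x_{Nadir} = 79 − 4x_{Nadir} − x_{Pike} = 0 ⇒ x_{Nadir} = 19.75 − 0.25x_{Pike}.
Similarly x_{Pike} = 17.5 − 0.25x_{Nadir}.
Solving the two reaction functions simultaneously: (1 − (−0.25)(−0.25))x_{Nadir} = 19.75 − 0.25·17.5, so 0.9375x_{Nadir} = 15.375 and x_{Nadir} = 16.4.
Then x_{Pike} = 17.5 − 0.25·16.4 = 13.4.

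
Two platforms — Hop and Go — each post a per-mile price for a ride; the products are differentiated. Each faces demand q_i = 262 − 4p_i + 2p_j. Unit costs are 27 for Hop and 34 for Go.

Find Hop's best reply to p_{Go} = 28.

Hop's profit: π = (p_{Hop} − 27)(262 − 4p_{Hop} + 2p_{Go}).
∂π/∂p_{Hop} = 370 − 8p_{Hop} + 2p_{Go} = 0 ⇒ p_{Hop} = 46.25 + 0.25p_{Go}.
At p_{Go} = 28: p_{Hop} = 46.25 + 0.25·28 = 53.25.

53.25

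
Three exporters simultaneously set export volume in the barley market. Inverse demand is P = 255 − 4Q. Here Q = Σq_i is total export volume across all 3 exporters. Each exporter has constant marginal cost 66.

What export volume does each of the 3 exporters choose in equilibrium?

11.8125

A representative exporter's profit is π_i = q_i(255 − 4Q) − 66q_i, with Q = q_i + Σ_{j≠i} q_j.
First-order condition: 189 − 8q_i − 4Σ_{j≠i} q_j = 0.
Imposing symmetry (q_j = q for all j) turns Σ_{j≠i} q_j into 2q, so 189 = 16q and q = 11.8125.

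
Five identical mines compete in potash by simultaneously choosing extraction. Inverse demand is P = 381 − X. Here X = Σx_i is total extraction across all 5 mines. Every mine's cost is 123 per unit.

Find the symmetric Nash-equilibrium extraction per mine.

43

A representative mine's profit is π_i = x_i(381 − X) − 123x_i, with X = x_i + Σ_{j≠i} x_j.
First-order condition: 258 − 2x_i − Σ_{j≠i} x_j = 0.
In a symmetric equilibrium every mine chooses the same x, so Σ_{j≠i} x_j = 4x. The condition becomes 258 − 6x = 0, giving x = 258/6 = 43.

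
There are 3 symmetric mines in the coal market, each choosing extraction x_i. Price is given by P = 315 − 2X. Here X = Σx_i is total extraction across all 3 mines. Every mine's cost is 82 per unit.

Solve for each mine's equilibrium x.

A representative mine's profit is π_i = x_i(315 − 2X) − 82x_i, with X = x_i + Σ_{j≠i} x_j.
First-order condition: 233 − 4x_i − 2Σ_{j≠i} x_j = 0.
In a symmetric equilibrium every mine chooses the same x, so Σ_{j≠i} x_j = 2x. The condition becomes 233 − 8x = 0, giving x = 233/8 = 29.125.

29.125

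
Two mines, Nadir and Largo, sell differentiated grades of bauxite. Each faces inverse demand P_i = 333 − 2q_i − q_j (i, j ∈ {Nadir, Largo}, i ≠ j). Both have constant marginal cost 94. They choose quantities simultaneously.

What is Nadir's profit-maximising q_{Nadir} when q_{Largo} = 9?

57.5

Mine Nadir's profit: π = q_{Nadir}(333 − 2q_{Nadir} − q_{Largo}) − 94q_{Nadir}.
∂π/∂q_{Nadir} = 239 − 4q_{Nadir} − q_{Largo} = 0 ⇒ q_{Nadir} = 59.75 − 0.25q_{Largo}.
At q_{Largo} = 9: q_{Nadir} = 59.75 − 0.25·9 = 57.5.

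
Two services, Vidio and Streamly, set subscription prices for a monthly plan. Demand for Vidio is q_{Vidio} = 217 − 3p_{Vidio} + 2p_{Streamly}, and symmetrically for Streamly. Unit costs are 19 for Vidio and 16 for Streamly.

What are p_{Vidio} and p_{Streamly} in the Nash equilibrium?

67.9375, 66.8125

Vidio's profit: π = (p_{Vidio} − 19)(217 − 3p_{Vidio} + 2p_{Streamly}).
∂π/∂p_{Vidio} = 274 − 6p_{Vidio} + 2p_{Streamly} = 0 ⇒ p_{Vidio} = 137/3 + (1/3)p_{Streamly}.
Similarly p_{Streamly} = 265/6 + (1/3)p_{Vidio}.
Plugging p_{Streamly} into Vidio's best response: p_{Vidio} = 137/3 + (1/3)(265/6 + (1/3)p_{Vidio}) ⇒ (8/9)p_{Vidio} = 1087/18, so p_{Vidio} = 67.9375.
Then p_{Streamly} = 265/6 + (1/3)·67.9375 = 66.8125.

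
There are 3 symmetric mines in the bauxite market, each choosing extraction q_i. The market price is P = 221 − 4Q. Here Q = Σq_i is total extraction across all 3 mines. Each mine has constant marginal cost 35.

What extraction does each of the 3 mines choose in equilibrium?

11.625

A representative mine's profit is π_i = q_i(221 − 4Q) − 35q_i, with Q = q_i + Σ_{j≠i} q_j.
First-order condition: 186 − 8q_i − 4Σ_{j≠i} q_j = 0.
In a symmetric equilibrium every mine chooses the same q, so Σ_{j≠i} q_j = 2q. The condition becomes 186 − 16q = 0, giving q = 186/16 = 11.625.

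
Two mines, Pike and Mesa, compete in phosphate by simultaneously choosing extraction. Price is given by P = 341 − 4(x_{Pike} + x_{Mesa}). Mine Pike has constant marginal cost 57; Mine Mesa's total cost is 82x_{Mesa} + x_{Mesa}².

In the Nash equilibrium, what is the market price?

169.75

Mine Pike's profit: π = x_{Pike}(341 − 4(x_{Pike} + x_{Mesa})) − 57x_{Pike}.
∂π/∂x_{Pike} = 284 − 8x_{Pike} − 4x_{Mesa} = 0, so x_{Pike} = 35.5 − 0.5x_{Mesa}.
For Mesa: ∂π/∂x_{Mesa} = 259 − 10x_{Mesa} − 4x_{Pike} = 0 ⇒ x_{Mesa} = 25.9 − 0.4x_{Pike}.
Substituting the second reaction function into the first: x_{Pike} = 35.5 − 0.5(25.9 − 0.4x_{Pike}), which gives 0.8x_{Pike} = 22.55 ⇒ x_{Pike} = 28.1875.
Then x_{Mesa} = 25.9 − 0.4·28.1875 = 14.625.
Equilibrium price: P = 341 − 4·42.8125 = 169.75.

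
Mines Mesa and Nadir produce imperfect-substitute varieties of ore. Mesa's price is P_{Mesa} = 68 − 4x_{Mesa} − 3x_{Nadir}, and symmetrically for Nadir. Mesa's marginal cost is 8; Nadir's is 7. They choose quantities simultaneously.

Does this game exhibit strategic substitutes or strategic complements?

strategic substitutes

Mine Mesa's profit: π = x_{Mesa}(68 − 4x_{Mesa} − 3x_{Nadir}) − 8x_{Mesa}.
∂π/∂x_{Mesa} = 60 − 8x_{Mesa} − 3x_{Nadir} = 0 ⇒ x_{Mesa} = 7.5 − 0.375x_{Nadir}.
The best-response slope dx_{Mesa}/dx_{Nadir} = −0.375 < 0: the reaction function is downward-sloping, so the choices are strategic substitutes.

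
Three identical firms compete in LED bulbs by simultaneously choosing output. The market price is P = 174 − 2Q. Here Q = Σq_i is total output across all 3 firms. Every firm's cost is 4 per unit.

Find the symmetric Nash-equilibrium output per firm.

21.25

A representative firm's profit is π_i = q_i(174 − 2Q) − 4q_i, with Q = q_i + Σ_{j≠i} q_j.
First-order condition: 170 − 4q_i − 2Σ_{j≠i} q_j = 0.
With identical firms, set every q_j = q: then 170 − 4q − 4q = 0, i.e. q = 170/8 = 21.25.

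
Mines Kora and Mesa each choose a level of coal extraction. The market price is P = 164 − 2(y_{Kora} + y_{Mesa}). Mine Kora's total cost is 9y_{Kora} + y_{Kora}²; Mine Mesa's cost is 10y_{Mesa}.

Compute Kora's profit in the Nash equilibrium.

730.08

Mine Kora's profit: π = y_{Kora}(164 − 2(y_{Kora} + y_{Mesa})) − 9y_{Kora} − y_{Kora}².
∂π/∂y_{Kora} = 155 − 6y_{Kora} − 2y_{Mesa} = 0, so y_{Kora} = 155/6 − (1/3)y_{Mesa}.
For Mesa: ∂π/∂y_{Mesa} = 154 − 4y_{Mesa} − 2y_{Kora} = 0 ⇒ y_{Mesa} = 38.5 − 0.5y_{Kora}.
Plugging y_{Mesa} into Kora's best response: y_{Kora} = 155/6 − (1/3)(38.5 − 0.5y_{Kora}) ⇒ (5/6)y_{Kora} = 13, so y_{Kora} = 15.6.
Then y_{Mesa} = 38.5 − 0.5·15.6 = 30.7.
Price P = 164 − 2·46.3 = 71.4.
Kora's profit: (71.4 − 9)·15.6 − (15.6)² = 730.08.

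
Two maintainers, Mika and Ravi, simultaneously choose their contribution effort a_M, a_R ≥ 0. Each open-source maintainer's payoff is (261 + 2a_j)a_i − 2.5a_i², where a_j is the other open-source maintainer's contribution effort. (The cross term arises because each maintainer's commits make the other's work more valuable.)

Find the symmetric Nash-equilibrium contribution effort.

Mika's payoff is (261 + 2a_R)a_M − 2.5a_M².
∂π/∂a_M = 261 + 2a_R − 5a_M = 0, so a_M = 52.2 + 0.4a_R.
By symmetry a_R = a_M; substituting into the reaction function, 0.6a_M = 52.2 and a_M = 87.

87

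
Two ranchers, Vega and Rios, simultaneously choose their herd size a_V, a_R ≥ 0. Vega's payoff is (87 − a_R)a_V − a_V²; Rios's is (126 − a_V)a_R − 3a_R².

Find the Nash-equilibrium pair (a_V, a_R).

Expanding Vega's payoff: 87a_V − a_Ra_V − a_V².
∂π/∂a_V = 87 − a_R − 2a_V = 0, so a_V = 43.5 − 0.5a_R.
Likewise for Rios: a_R = 21 − (1/6)a_V.
Plugging a_R into Vega's best response: a_V = 43.5 − 0.5(21 − (1/6)a_V) ⇒ (11/12)a_V = 33, so a_V = 36.
Then a_R = 21 − (1/6)·36 = 15.

36, 15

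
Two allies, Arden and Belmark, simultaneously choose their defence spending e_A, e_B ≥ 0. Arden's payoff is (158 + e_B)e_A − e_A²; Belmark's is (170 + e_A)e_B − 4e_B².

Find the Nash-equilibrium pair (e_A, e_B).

95.6, 33.2

Expanding Arden's payoff: 158e_A + e_Be_A − e_A².
∂π/∂e_A = 158 + e_B − 2e_A = 0, so e_A = 79 + 0.5e_B.
Likewise for Belmark: e_B = 21.25 + 0.125e_A.
Plugging e_B into Arden's best response: e_A = 79 + 0.5(21.25 + 0.125e_A) ⇒ 0.9375e_A = 89.625, so e_A = 95.6.
Then e_B = 21.25 + 0.125·95.6 = 33.2.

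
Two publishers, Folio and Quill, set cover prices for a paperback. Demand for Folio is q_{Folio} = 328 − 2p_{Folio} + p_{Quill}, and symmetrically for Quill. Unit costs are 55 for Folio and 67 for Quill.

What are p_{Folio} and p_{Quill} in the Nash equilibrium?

Folio's profit: π = (p_{Folio} − 55)(328 − 2p_{Folio} + p_{Quill}).
∂π/∂p_{Folio} = 438 − 4p_{Folio} + p_{Quill} = 0 ⇒ p_{Folio} = 109.5 + 0.25p_{Quill}.
Similarly p_{Quill} = 115.5 + 0.25p_{Folio}.
Solving the two reaction functions simultaneously: (1 − (0.25)(0.25))p_{Folio} = 109.5 + 0.25·115.5, so 0.9375p_{Folio} = 138.375 and p_{Folio} = 147.6.
Then p_{Quill} = 115.5 + 0.25·147.6 = 152.4.

147.6, 152.4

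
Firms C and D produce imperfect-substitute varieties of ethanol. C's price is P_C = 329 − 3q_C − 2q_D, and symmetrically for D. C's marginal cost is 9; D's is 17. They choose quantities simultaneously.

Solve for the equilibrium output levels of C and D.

Firm C's profit: π = q_C(329 − 3q_C − 2q_D) − 9q_C.
∂π/∂q_C = 320 − 6q_C − 2q_D = 0 ⇒ q_C = 160/3 − (1/3)q_D.
Similarly q_D = 52 − (1/3)q_C.
Solving the two reaction functions simultaneously: (1 − (−1/3)(−1/3))q_C = 160/3 − (1/3)·52, so (8/9)q_C = 36 and q_C = 40.5.
Then q_D = 52 − (1/3)·40.5 = 38.5.

40.5, 38.5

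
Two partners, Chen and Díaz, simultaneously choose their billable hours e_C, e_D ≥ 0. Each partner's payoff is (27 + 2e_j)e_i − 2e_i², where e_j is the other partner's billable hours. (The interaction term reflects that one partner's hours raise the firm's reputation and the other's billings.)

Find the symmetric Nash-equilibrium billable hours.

Chen's payoff is (27 + 2e_D)e_C − 2e_C².
∂π/∂e_C = 27 + 2e_D − 4e_C = 0, so e_C = 6.75 + 0.5e_D.
By symmetry e_D = e_C; substituting into the reaction function, 0.5e_C = 6.75 and e_C = 13.5.

13.5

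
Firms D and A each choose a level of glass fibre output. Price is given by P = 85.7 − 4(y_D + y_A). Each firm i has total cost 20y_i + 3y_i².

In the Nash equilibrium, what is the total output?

7.3

Firm D's profit: π = y_D(85.7 − 4(y_D + y_A)) − 20y_D − 3y_D².
∂π/∂y_D = 65.7 − 14y_D − 4y_A = 0, so y_D = 657/140 − (2/7)y_A.
The game is symmetric, so in equilibrium y_A = y_D: the reaction function gives (9/7)y_D = 657/140, hence y_D = 3.65.
Total output: 3.65 + 3.65 = 7.3.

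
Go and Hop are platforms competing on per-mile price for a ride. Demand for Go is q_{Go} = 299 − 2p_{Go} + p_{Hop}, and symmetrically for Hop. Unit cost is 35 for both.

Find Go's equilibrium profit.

15488

Go's profit: π = (p_{Go} − 35)(299 − 2p_{Go} + p_{Hop}).
∂π/∂p_{Go} = 369 − 4p_{Go} + p_{Hop} = 0 ⇒ p_{Go} = 92.25 + 0.25p_{Hop}.
By symmetry p_{Hop} = p_{Go}; substituting into the reaction function, 0.75p_{Go} = 92.25 and p_{Go} = 123.
q_{Go} = 299 − 2·123 + 123 = 176.
Profit = (123 − 35)·176 = 15488.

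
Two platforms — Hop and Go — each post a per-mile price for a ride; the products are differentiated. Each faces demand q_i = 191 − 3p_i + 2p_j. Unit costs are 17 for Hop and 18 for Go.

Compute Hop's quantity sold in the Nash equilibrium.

131.0625

Hop's profit: π = (p_{Hop} − 17)(191 − 3p_{Hop} + 2p_{Go}).
∂π/∂p_{Hop} = 242 − 6p_{Hop} + 2p_{Go} = 0 ⇒ p_{Hop} = 121/3 + (1/3)p_{Go}.
Similarly p_{Go} = 245/6 + (1/3)p_{Hop}.
Plugging p_{Go} into Hop's best response: p_{Hop} = 121/3 + (1/3)(245/6 + (1/3)p_{Hop}) ⇒ (8/9)p_{Hop} = 971/18, so p_{Hop} = 60.6875.
Then p_{Go} = 245/6 + (1/3)·60.6875 = 61.0625.
q_{Hop} = 191 − 3·60.6875 + 2·61.0625 = 131.0625.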